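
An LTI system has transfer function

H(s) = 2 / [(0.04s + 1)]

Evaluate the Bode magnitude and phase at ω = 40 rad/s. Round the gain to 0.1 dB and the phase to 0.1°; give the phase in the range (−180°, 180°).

At ω = 40 rad/s:
pole (1 + j40·0.04) = 1 + j1.6 → |·| ≈ 1.8868, ∠ ≈ 57.99°
|H| = 2 · 1 / (1.8868) ≈ 1.06
Gain = 20 log₁₀(1.06) ≈ 0.51 dB
∠H = (0°) − (57.99°) = -57.99°

0.5 dB, -58.0°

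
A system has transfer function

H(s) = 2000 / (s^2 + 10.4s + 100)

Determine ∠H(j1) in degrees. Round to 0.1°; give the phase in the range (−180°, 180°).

-6.0°

At s = jω = j1:
quadratic: (j1)² + 10.4·j1 + 100 = 99 + j10.4 → |·| ≈ 99.545, ∠ ≈ 6.00°
∠H = 0.00° − 6.00° = -6.00°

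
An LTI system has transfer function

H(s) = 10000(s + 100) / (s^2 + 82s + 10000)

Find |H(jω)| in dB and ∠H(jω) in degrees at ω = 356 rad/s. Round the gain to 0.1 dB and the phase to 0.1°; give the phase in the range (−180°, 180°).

29.8 dB, -91.7°

At s = jω = j356:
zero (s+100): 100 + j356 → |·| = √(100²+356²) = √136736 ≈ 369.78, ∠ = arctan(356/100) ≈ 74.31°
quadratic: (j356)² + 82·j356 + 10000 = -116736 + j29192 → |·| ≈ 1.2033e+05, ∠ ≈ 165.96°
|H| = 10000 · 369.78 / 1.2033e+05 ≈ 30.73
Gain = 20 log₁₀(30.73) ≈ 29.75 dB
∠H = 74.31° − 165.96° = -91.65°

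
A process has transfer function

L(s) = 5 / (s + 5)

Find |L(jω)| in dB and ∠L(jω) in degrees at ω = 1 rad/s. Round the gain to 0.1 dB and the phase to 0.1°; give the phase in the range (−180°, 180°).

Substitute s = j1:
Numerator: 5 = 5 + j0
Denominator: (j1) + 5 = 5 + j1
|N| = √(5² + 0²) ≈ 5, ∠N ≈ 0.00°
|D| = √(5² + 1²) ≈ 5.099, ∠D ≈ 11.31°
|L| = 5 / 5.099 ≈ 0.98058
Gain = 20 log₁₀(0.98058) ≈ -0.17 dB
∠L = 0.00° − 11.31° = -11.31°

-0.2 dB, -11.3°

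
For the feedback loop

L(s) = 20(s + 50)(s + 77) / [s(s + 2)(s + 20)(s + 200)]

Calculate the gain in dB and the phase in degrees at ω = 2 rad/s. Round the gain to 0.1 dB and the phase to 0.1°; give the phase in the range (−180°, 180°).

10.6 dB, -137.5°

At s = jω = j2:
zero (s+50): 50 + j2 → |·| = √(50²+2²) = √2504 ≈ 50.04, ∠ = arctan(2/50) ≈ 2.29°
zero (s+77): 77 + j2 → |·| = √(77²+2²) = √5933 ≈ 77.026, ∠ = arctan(2/77) ≈ 1.49°
pole (s+2): 2 + j2 → |·| = √(2²+2²) = √8 ≈ 2.8284, ∠ = arctan(2/2) ≈ 45.00°
pole (s+20): 20 + j2 → |·| = √(20²+2²) = √404 ≈ 20.1, ∠ = arctan(2/20) ≈ 5.71°
pole (s+200): 200 + j2 → |·| = √(200²+2²) = √40004 ≈ 200.01, ∠ = arctan(2/200) ≈ 0.57°
pole at origin: |s| = 2, ∠ = 90.00° (in denominator)
|L| = 20 · 3854.4 / 22741 ≈ 3.3898
Gain = 20 log₁₀(3.3898) ≈ 10.60 dB
∠L = 3.78° − 141.28° = -137.50°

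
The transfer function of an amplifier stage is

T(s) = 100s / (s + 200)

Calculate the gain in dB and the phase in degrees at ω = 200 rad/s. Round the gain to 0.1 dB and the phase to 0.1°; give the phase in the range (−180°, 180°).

37.0 dB, 45.0°

At s = jω = j200:
zero at origin: s = j200 → |·| = 200, ∠ = 90.00°
pole (s+200): 200 + j200 → |·| = √(200²+200²) = √80000 ≈ 282.84, ∠ = arctan(200/200) ≈ 45.00°
|T| = 100 · 200 / 282.84 ≈ 70.711
Gain = 20 log₁₀(70.711) ≈ 36.99 dB
∠T = 90.00° − 45.00° = 45.00°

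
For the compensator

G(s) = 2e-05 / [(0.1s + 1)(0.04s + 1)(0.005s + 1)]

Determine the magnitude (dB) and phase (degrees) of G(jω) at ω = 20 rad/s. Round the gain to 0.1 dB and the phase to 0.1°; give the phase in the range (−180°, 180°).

-103.2 dB, -107.8°

At ω = 20 rad/s:
pole (1 + j20·0.1) = 1 + j2 → |·| ≈ 2.2361, ∠ ≈ 63.43°
pole (1 + j20·0.04) = 1 + j0.8 → |·| ≈ 1.2806, ∠ ≈ 38.66°
pole (1 + j20·0.005) = 1 + j0.1 → |·| ≈ 1.005, ∠ ≈ 5.71°
|G| = 2e-05 · 1 / (2.2361 · 1.2806 · 1.005) ≈ 6.9496e-06
Gain = 20 log₁₀(6.9496e-06) ≈ -103.16 dB
∠G = (0°) − (63.43° + 38.66° + 5.71°) = -107.80°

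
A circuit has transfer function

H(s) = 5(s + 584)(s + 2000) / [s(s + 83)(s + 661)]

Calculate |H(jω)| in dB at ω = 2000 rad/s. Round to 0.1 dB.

-49.1 dB

At s = jω = j2000:
zero (s+584): 584 + j2000 → |·| = √(584²+2000²) = √4341056 ≈ 2083.5, ∠ = arctan(2000/584) ≈ 73.72°
zero (s+2000): 2000 + j2000 → |·| = √(2000²+2000²) = √8000000 ≈ 2828.4, ∠ = arctan(2000/2000) ≈ 45.00°
pole (s+83): 83 + j2000 → |·| = √(83²+2000²) = √4006889 ≈ 2001.7, ∠ = arctan(2000/83) ≈ 87.62°
pole (s+661): 661 + j2000 → |·| = √(661²+2000²) = √4436921 ≈ 2106.4, ∠ = arctan(2000/661) ≈ 71.71°
pole at origin: |s| = 2000, ∠ = 90.00° (in denominator)
|H| = 5 · 5.893e+06 / 8.4328e+09 ≈ 0.0034941
Gain = 20 log₁₀(0.0034941) ≈ -49.13 dB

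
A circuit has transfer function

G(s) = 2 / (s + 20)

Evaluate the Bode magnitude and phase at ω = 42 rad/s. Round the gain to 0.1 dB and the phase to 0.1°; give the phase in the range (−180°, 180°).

Substitute s = j42:
Numerator: 2 = 2 + j0
Denominator: (j42) + 20 = 20 + j42
|N| = √(2² + 0²) ≈ 2, ∠N ≈ 0.00°
|D| = √(20² + 42²) ≈ 46.519, ∠D ≈ 64.54°
|G| = 2 / 46.519 ≈ 0.042993
Gain = 20 log₁₀(0.042993) ≈ -27.33 dB
∠G = 0.00° − 64.54° = -64.54°

-27.3 dB, -64.5°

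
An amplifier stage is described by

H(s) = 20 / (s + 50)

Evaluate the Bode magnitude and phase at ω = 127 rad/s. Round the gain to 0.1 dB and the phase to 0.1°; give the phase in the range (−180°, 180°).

-16.7 dB, -68.5°

Substitute s = j127:
Numerator: 20 = 20 + j0
Denominator: (j127) + 50 = 50 + j127
|N| = √(20² + 0²) ≈ 20, ∠N ≈ 0.00°
|D| = √(50² + 127²) ≈ 136.49, ∠D ≈ 68.51°
|H| = 20 / 136.49 ≈ 0.14653
Gain = 20 log₁₀(0.14653) ≈ -16.68 dB
∠H = 0.00° − 68.51° = -68.51°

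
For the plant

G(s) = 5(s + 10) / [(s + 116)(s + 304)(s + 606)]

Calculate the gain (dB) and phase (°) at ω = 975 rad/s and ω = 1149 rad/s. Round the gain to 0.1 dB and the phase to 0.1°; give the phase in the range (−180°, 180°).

ω = 975: -107.5 dB, -124.6°; ω = 1149: -109.8 dB, -132.1°

At s = jω = j975:
zero (s+10): 10 + j975 → |·| = √(10²+975²) = √950725 ≈ 975.05, ∠ = arctan(975/10) ≈ 89.41°
pole (s+116): 116 + j975 → |·| = √(116²+975²) = √964081 ≈ 981.88, ∠ = arctan(975/116) ≈ 83.22°
pole (s+304): 304 + j975 → |·| = √(304²+975²) = √1043041 ≈ 1021.3, ∠ = arctan(975/304) ≈ 72.68°
pole (s+606): 606 + j975 → |·| = √(606²+975²) = √1317861 ≈ 1148, ∠ = arctan(975/606) ≈ 58.14°
|G| = 5 · 975.05 / 1.1512e+09 ≈ 4.2349e-06
Gain = 20 log₁₀(4.2349e-06) ≈ -107.46 dB
∠G = 89.41° − 214.04° = -124.63°

At s = jω = j1149:
zero (s+10): 10 + j1149 → |·| = √(10²+1149²) = √1320301 ≈ 1149, ∠ = arctan(1149/10) ≈ 89.50°
pole (s+116): 116 + j1149 → |·| = √(116²+1149²) = √1333657 ≈ 1154.8, ∠ = arctan(1149/116) ≈ 84.24°
pole (s+304): 304 + j1149 → |·| = √(304²+1149²) = √1412617 ≈ 1188.5, ∠ = arctan(1149/304) ≈ 75.18°
pole (s+606): 606 + j1149 → |·| = √(606²+1149²) = √1687437 ≈ 1299, ∠ = arctan(1149/606) ≈ 62.19°
|G| = 5 · 1149 / 1.7829e+09 ≈ 3.2223e-06
Gain = 20 log₁₀(3.2223e-06) ≈ -109.84 dB
∠G = 89.50° − 221.61° = -132.11°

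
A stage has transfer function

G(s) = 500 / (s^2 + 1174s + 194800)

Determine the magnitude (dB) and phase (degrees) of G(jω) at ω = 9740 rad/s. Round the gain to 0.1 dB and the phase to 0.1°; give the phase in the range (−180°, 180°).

Substitute s = j9740:
Numerator: 500 = 500 + j0
Denominator: (j9740)^2 + 1174(j9740) + 194800 = -94672800 + j11434760
|N| = √(500² + 0²) ≈ 500, ∠N ≈ 0.00°
|D| = √(94672800² + 11434760²) ≈ 9.5361e+07, ∠D ≈ 173.11°
|G| = 500 / 9.5361e+07 ≈ 5.2432e-06
Gain = 20 log₁₀(5.2432e-06) ≈ -105.61 dB
∠G = 0.00° − 173.11° = -173.11°

-105.6 dB, -173.1°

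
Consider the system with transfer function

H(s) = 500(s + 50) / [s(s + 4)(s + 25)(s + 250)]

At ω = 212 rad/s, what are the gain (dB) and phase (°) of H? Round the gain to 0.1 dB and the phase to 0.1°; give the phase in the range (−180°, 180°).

-89.2 dB, 134.2°

At s = jω = j212:
zero (s+50): 50 + j212 → |·| = √(50²+212²) = √47444 ≈ 217.82, ∠ = arctan(212/50) ≈ 76.73°
pole (s+4): 4 + j212 → |·| = √(4²+212²) = √44960 ≈ 212.04, ∠ = arctan(212/4) ≈ 88.92°
pole (s+25): 25 + j212 → |·| = √(25²+212²) = √45569 ≈ 213.47, ∠ = arctan(212/25) ≈ 83.27°
pole (s+250): 250 + j212 → |·| = √(250²+212²) = √107444 ≈ 327.79, ∠ = arctan(212/250) ≈ 40.30°
pole at origin: |s| = 212, ∠ = 90.00° (in denominator)
|H| = 500 · 217.82 / 3.1455e+09 ≈ 3.4624e-05
Gain = 20 log₁₀(3.4624e-05) ≈ -89.21 dB
∠H = 76.73° − 302.49° = -225.76° ≡ 134.24° (principal value)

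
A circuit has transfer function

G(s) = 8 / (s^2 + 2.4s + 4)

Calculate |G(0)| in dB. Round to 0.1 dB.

6.0 dB

G(0) = 8 / 4 = 2
20 log₁₀(2) ≈ 6.02 dB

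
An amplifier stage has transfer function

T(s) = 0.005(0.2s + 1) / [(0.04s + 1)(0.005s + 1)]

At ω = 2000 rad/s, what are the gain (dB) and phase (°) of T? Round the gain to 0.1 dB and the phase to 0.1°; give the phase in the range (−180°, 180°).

At ω = 2000 rad/s:
zero (1 + j2000·0.2) = 1 + j400 → |·| ≈ 400, ∠ ≈ 89.86°
pole (1 + j2000·0.04) = 1 + j80 → |·| ≈ 80.006, ∠ ≈ 89.28°
pole (1 + j2000·0.005) = 1 + j10 → |·| ≈ 10.05, ∠ ≈ 84.29°
|T| = 0.005 · 400 / (80.006 · 10.05) ≈ 0.0024874
Gain = 20 log₁₀(0.0024874) ≈ -52.09 dB
∠T = (89.86°) − (89.28° + 84.29°) = -83.71°

-52.1 dB, -83.7°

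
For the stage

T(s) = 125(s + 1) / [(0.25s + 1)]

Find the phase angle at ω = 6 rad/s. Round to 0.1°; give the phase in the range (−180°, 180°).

24.2°

At ω = 6 rad/s:
zero (1 + j6·1) = 1 + j6 → |·| ≈ 6.0828, ∠ ≈ 80.54°
pole (1 + j6·0.25) = 1 + j1.5 → |·| ≈ 1.8028, ∠ ≈ 56.31°
∠T = (80.54°) − (56.31°) = 24.23°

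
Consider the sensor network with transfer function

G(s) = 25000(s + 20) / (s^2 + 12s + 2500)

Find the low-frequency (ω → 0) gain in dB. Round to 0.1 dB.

46.0 dB

G(0) = 25000·20 / 2500 = 200
20 log₁₀(200) ≈ 46.02 dB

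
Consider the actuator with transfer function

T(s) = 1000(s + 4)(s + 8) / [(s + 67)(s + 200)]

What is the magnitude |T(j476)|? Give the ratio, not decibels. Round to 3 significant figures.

At s = jω = j476:
zero (s+4): 4 + j476 → |·| = √(4²+476²) = √226592 ≈ 476.02, ∠ = arctan(476/4) ≈ 89.52°
zero (s+8): 8 + j476 → |·| = √(8²+476²) = √226640 ≈ 476.07, ∠ = arctan(476/8) ≈ 89.04°
pole (s+67): 67 + j476 → |·| = √(67²+476²) = √231065 ≈ 480.69, ∠ = arctan(476/67) ≈ 81.99°
pole (s+200): 200 + j476 → |·| = √(200²+476²) = √266576 ≈ 516.31, ∠ = arctan(476/200) ≈ 67.21°
|T| = 1000 · 2.2662e+05 / 2.4819e+05 ≈ 913.09

913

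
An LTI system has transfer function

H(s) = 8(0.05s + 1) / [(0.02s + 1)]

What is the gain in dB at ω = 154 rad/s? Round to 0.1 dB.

At ω = 154 rad/s:
zero (1 + j154·0.05) = 1 + j7.7 → |·| ≈ 7.7647, ∠ ≈ 82.60°
pole (1 + j154·0.02) = 1 + j3.08 → |·| ≈ 3.2383, ∠ ≈ 72.01°
|H| = 8 · 7.7647 / (3.2383) ≈ 19.182
Gain = 20 log₁₀(19.182) ≈ 25.66 dB

25.7 dB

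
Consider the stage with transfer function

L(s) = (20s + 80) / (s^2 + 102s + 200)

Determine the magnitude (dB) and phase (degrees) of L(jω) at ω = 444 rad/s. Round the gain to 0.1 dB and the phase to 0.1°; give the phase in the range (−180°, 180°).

Substitute s = j444:
Numerator: 20(j444) + 80 = 80 + j8880
Denominator: (j444)^2 + 102(j444) + 200 = -196936 + j45288
|N| = √(80² + 8880²) ≈ 8880.4, ∠N ≈ 89.48°
|D| = √(196936² + 45288²) ≈ 2.0208e+05, ∠D ≈ 167.05°
|L| = 8880.4 / 2.0208e+05 ≈ 0.043945
Gain = 20 log₁₀(0.043945) ≈ -27.14 dB
∠L = 89.48° − 167.05° = -77.57°

-27.1 dB, -77.6°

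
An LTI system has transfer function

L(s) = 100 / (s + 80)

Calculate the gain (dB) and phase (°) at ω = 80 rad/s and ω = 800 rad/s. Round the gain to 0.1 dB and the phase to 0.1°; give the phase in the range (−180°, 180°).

Substitute s = j80:
Numerator: 100 = 100 + j0
Denominator: (j80) + 80 = 80 + j80
|N| = √(100² + 0²) ≈ 100, ∠N ≈ 0.00°
|D| = √(80² + 80²) ≈ 113.14, ∠D ≈ 45.00°
|L| = 100 / 113.14 ≈ 0.88386
Gain = 20 log₁₀(0.88386) ≈ -1.07 dB
∠L = 0.00° − 45.00° = -45.00°

Substitute s = j800:
Numerator: 100 = 100 + j0
Denominator: (j800) + 80 = 80 + j800
|N| = √(100² + 0²) ≈ 100, ∠N ≈ 0.00°
|D| = √(80² + 800²) ≈ 803.99, ∠D ≈ 84.29°
|L| = 100 / 803.99 ≈ 0.12438
Gain = 20 log₁₀(0.12438) ≈ -18.10 dB
∠L = 0.00° − 84.29° = -84.29°

ω = 80: -1.1 dB, -45.0°; ω = 800: -18.1 dB, -84.3°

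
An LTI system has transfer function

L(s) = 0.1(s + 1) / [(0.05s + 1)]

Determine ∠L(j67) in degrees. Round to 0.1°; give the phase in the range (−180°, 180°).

15.8°

At ω = 67 rad/s:
zero (1 + j67·1) = 1 + j67 → |·| ≈ 67.007, ∠ ≈ 89.14°
pole (1 + j67·0.05) = 1 + j3.35 → |·| ≈ 3.4961, ∠ ≈ 73.38°
∠L = (89.14°) − (73.38°) = 15.76°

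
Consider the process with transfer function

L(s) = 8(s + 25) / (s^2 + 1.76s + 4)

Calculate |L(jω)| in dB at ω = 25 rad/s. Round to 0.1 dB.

At s = jω = j25:
zero (s+25): 25 + j25 → |·| = √(25²+25²) = √1250 ≈ 35.355, ∠ = arctan(25/25) ≈ 45.00°
quadratic: (j25)² + 1.76·j25 + 4 = -621 + j44 → |·| ≈ 622.56, ∠ ≈ 175.95°
|L| = 8 · 35.355 / 622.56 ≈ 0.45432
Gain = 20 log₁₀(0.45432) ≈ -6.85 dB

-6.9 dB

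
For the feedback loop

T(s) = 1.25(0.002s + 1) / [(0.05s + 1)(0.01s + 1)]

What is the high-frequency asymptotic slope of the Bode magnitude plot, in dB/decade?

Each pole contributes −20 dB/decade at high frequency; each zero contributes +20 dB/decade.
Net: 1 zero(s) − 2 pole(s) → -20 dB/decade.

-20 dB/decade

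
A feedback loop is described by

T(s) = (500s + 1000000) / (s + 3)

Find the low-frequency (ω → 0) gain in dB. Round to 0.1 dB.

110.5 dB

T(0) = 1000000 / 3 ≈ 3.3333e+05
20 log₁₀(3.3333e+05) ≈ 110.46 dB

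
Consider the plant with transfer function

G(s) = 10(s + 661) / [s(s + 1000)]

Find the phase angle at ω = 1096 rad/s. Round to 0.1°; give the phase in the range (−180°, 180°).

At s = jω = j1096:
zero (s+661): 661 + j1096 → |·| = √(661²+1096²) = √1638137 ≈ 1279.9, ∠ = arctan(1096/661) ≈ 58.91°
pole (s+1000): 1000 + j1096 → |·| = √(1000²+1096²) = √2201216 ≈ 1483.6, ∠ = arctan(1096/1000) ≈ 47.62°
pole at origin: |s| = 1096, ∠ = 90.00° (in denominator)
∠G = 58.91° − 137.62° = -78.71°

-78.7°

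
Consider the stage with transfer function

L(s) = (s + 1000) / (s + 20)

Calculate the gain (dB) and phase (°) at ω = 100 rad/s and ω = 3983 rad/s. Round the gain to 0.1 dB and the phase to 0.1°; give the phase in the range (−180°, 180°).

ω = 100: 19.9 dB, -73.0°; ω = 3983: 0.3 dB, -13.8°

At s = jω = j100:
zero (s+1000): 1000 + j100 → |·| = √(1000²+100²) = √1010000 ≈ 1005, ∠ = arctan(100/1000) ≈ 5.71°
pole (s+20): 20 + j100 → |·| = √(20²+100²) = √10400 ≈ 101.98, ∠ = arctan(100/20) ≈ 78.69°
|L| = 1 · 1005 / 101.98 ≈ 9.8549
Gain = 20 log₁₀(9.8549) ≈ 19.87 dB
∠L = 5.71° − 78.69° = -72.98°

At s = jω = j3983:
zero (s+1000): 1000 + j3983 → |·| = √(1000²+3983²) = √16864289 ≈ 4106.6, ∠ = arctan(3983/1000) ≈ 75.91°
pole (s+20): 20 + j3983 → |·| = √(20²+3983²) = √15864689 ≈ 3983.1, ∠ = arctan(3983/20) ≈ 89.71°
|L| = 1 · 4106.6 / 3983.1 ≈ 1.031
Gain = 20 log₁₀(1.031) ≈ 0.27 dB
∠L = 75.91° − 89.71° = -13.80°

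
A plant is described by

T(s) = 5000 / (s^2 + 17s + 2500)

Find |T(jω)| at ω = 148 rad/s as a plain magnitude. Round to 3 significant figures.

0.256

At s = jω = j148:
quadratic: (j148)² + 17·j148 + 2500 = -19404 + j2516 → |·| ≈ 19566, ∠ ≈ 172.61°
|T| = 5000 / 19566 ≈ 0.25555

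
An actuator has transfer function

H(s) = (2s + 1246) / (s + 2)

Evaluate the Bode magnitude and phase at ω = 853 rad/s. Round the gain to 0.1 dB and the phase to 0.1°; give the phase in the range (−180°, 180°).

Substitute s = j853:
Numerator: 2(j853) + 1246 = 1246 + j1706
Denominator: (j853) + 2 = 2 + j853
|N| = √(1246² + 1706²) ≈ 2112.6, ∠N ≈ 53.86°
|D| = √(2² + 853²) ≈ 853, ∠D ≈ 89.87°
|H| = 2112.6 / 853 ≈ 2.4767
Gain = 20 log₁₀(2.4767) ≈ 7.88 dB
∠H = 53.86° − 89.87° = -36.01°

7.9 dB, -36.0°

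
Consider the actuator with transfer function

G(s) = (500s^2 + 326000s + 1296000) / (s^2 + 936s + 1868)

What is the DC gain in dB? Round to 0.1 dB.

G(0) = 1296000 / 1868 ≈ 693.79
20 log₁₀(693.79) ≈ 56.82 dB

56.8 dB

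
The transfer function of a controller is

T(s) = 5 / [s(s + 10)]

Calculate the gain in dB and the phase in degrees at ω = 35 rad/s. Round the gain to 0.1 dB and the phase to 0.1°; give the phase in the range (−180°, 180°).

At s = jω = j35:
pole (s+10): 10 + j35 → |·| = √(10²+35²) = √1325 ≈ 36.401, ∠ = arctan(35/10) ≈ 74.05°
pole at origin: |s| = 35, ∠ = 90.00° (in denominator)
|T| = 5 / 1274 ≈ 0.0039246
Gain = 20 log₁₀(0.0039246) ≈ -48.12 dB
∠T = 0.00° − 164.05° = -164.05°

-48.1 dB, -164.1°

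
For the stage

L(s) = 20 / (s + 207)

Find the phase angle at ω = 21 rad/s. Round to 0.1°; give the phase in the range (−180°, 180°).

-5.8°

At s = jω = j21:
pole (s+207): 207 + j21 → |·| = √(207²+21²) = √43290 ≈ 208.06, ∠ = arctan(21/207) ≈ 5.79°
∠L = 0.00° − 5.79° = -5.79°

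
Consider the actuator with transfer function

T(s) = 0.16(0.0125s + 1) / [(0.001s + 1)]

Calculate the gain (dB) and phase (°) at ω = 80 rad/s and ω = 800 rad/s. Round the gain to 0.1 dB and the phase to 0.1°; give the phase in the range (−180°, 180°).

At ω = 80 rad/s:
zero (1 + j80·0.0125) = 1 + j1 → |·| ≈ 1.4142, ∠ ≈ 45.00°
pole (1 + j80·0.001) = 1 + j0.08 → |·| ≈ 1.0032, ∠ ≈ 4.57°
|T| = 0.16 · 1.4142 / (1.0032) ≈ 0.22555
Gain = 20 log₁₀(0.22555) ≈ -12.94 dB
∠T = (45.00°) − (4.57°) = 40.43°

At ω = 800 rad/s:
zero (1 + j800·0.0125) = 1 + j10 → |·| ≈ 10.05, ∠ ≈ 84.29°
pole (1 + j800·0.001) = 1 + j0.8 → |·| ≈ 1.2806, ∠ ≈ 38.66°
|T| = 0.16 · 10.05 / (1.2806) ≈ 1.2557
Gain = 20 log₁₀(1.2557) ≈ 1.98 dB
∠T = (84.29°) − (38.66°) = 45.63°

ω = 80: -12.9 dB, 40.4°; ω = 800: 2.0 dB, 45.6°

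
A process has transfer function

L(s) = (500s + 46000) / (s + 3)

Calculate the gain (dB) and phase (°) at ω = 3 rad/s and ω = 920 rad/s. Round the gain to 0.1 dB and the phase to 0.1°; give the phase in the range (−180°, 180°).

Substitute s = j3:
Numerator: 500(j3) + 46000 = 46000 + j1500
Denominator: (j3) + 3 = 3 + j3
|N| = √(46000² + 1500²) ≈ 46024, ∠N ≈ 1.87°
|D| = √(3² + 3²) ≈ 4.2426, ∠D ≈ 45.00°
|L| = 46024 / 4.2426 ≈ 10848
Gain = 20 log₁₀(10848) ≈ 80.71 dB
∠L = 1.87° − 45.00° = -43.13°

Substitute s = j920:
Numerator: 500(j920) + 46000 = 46000 + j460000
Denominator: (j920) + 3 = 3 + j920
|N| = √(46000² + 460000²) ≈ 4.6229e+05, ∠N ≈ 84.29°
|D| = √(3² + 920²) ≈ 920, ∠D ≈ 89.81°
|L| = 4.6229e+05 / 920 ≈ 502.49
Gain = 20 log₁₀(502.49) ≈ 54.02 dB
∠L = 84.29° − 89.81° = -5.52°

ω = 3: 80.7 dB, -43.1°; ω = 920: 54.0 dB, -5.5°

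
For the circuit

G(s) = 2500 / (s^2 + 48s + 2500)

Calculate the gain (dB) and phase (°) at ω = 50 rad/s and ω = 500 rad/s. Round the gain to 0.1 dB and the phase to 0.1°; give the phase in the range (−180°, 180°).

ω = 50: 0.4 dB, -90.0°; ω = 500: -40.0 dB, -174.5°

At s = jω = j50:
quadratic: (j50)² + 48·j50 + 2500 = 0 + j2400 → |·| ≈ 2400, ∠ ≈ 90.00°
|G| = 2500 / 2400 ≈ 1.0417
Gain = 20 log₁₀(1.0417) ≈ 0.35 dB
∠G = 0.00° − 90.00° = -90.00°

At s = jω = j500:
quadratic: (j500)² + 48·j500 + 2500 = -247500 + j24000 → |·| ≈ 2.4866e+05, ∠ ≈ 174.46°
|G| = 2500 / 2.4866e+05 ≈ 0.010054
Gain = 20 log₁₀(0.010054) ≈ -39.95 dB
∠G = 0.00° − 174.46° = -174.46°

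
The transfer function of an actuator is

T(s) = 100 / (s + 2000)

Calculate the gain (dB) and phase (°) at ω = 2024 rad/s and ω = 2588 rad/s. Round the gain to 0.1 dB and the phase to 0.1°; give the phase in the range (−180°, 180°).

ω = 2024: -29.1 dB, -45.3°; ω = 2588: -30.3 dB, -52.3°

At s = jω = j2024:
pole (s+2000): 2000 + j2024 → |·| = √(2000²+2024²) = √8096576 ≈ 2845.4, ∠ = arctan(2024/2000) ≈ 45.34°
|T| = 100 / 2845.4 ≈ 0.035144
Gain = 20 log₁₀(0.035144) ≈ -29.08 dB
∠T = 0.00° − 45.34° = -45.34°

At s = jω = j2588:
pole (s+2000): 2000 + j2588 → |·| = √(2000²+2588²) = √10697744 ≈ 3270.7, ∠ = arctan(2588/2000) ≈ 52.30°
|T| = 100 / 3270.7 ≈ 0.030574
Gain = 20 log₁₀(0.030574) ≈ -30.29 dB
∠T = 0.00° − 52.30° = -52.30°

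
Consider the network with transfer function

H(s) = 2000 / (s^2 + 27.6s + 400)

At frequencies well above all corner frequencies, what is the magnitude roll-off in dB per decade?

-40 dB/decade

Each pole contributes −20 dB/decade at high frequency; each zero contributes +20 dB/decade.
Net: 0 zero(s) − 2 pole(s) → -40 dB/decade.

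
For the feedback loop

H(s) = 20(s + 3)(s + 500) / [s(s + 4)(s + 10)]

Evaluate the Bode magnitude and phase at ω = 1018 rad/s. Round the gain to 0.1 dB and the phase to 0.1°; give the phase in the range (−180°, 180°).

At s = jω = j1018:
zero (s+3): 3 + j1018 → |·| = √(3²+1018²) = √1036333 ≈ 1018, ∠ = arctan(1018/3) ≈ 89.83°
zero (s+500): 500 + j1018 → |·| = √(500²+1018²) = √1286324 ≈ 1134.2, ∠ = arctan(1018/500) ≈ 63.84°
pole (s+4): 4 + j1018 → |·| = √(4²+1018²) = √1036340 ≈ 1018, ∠ = arctan(1018/4) ≈ 89.77°
pole (s+10): 10 + j1018 → |·| = √(10²+1018²) = √1036424 ≈ 1018, ∠ = arctan(1018/10) ≈ 89.44°
pole at origin: |s| = 1018, ∠ = 90.00° (in denominator)
|H| = 20 · 1.1546e+06 / 1.055e+09 ≈ 0.021888
Gain = 20 log₁₀(0.021888) ≈ -33.20 dB
∠H = 153.67° − 269.21° = -115.54°

-33.2 dB, -115.5°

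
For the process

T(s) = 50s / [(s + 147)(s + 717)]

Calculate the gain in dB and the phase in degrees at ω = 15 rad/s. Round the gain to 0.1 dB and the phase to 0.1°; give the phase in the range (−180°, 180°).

At s = jω = j15:
zero at origin: s = j15 → |·| = 15, ∠ = 90.00°
pole (s+147): 147 + j15 → |·| = √(147²+15²) = √21834 ≈ 147.76, ∠ = arctan(15/147) ≈ 5.83°
pole (s+717): 717 + j15 → |·| = √(717²+15²) = √514314 ≈ 717.16, ∠ = arctan(15/717) ≈ 1.20°
|T| = 50 · 15 / 1.0597e+05 ≈ 0.0070775
Gain = 20 log₁₀(0.0070775) ≈ -43.00 dB
∠T = 90.00° − 7.03° = 82.97°

-43.0 dB, 83.0°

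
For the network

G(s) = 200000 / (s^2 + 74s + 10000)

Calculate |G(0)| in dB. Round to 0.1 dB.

G(0) = 200000 / 10000 = 20
20 log₁₀(20) ≈ 26.02 dB

26.0 dB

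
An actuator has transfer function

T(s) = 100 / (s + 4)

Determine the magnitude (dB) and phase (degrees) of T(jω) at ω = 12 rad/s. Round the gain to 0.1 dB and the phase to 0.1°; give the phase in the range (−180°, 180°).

18.0 dB, -71.6°

Substitute s = j12:
Numerator: 100 = 100 + j0
Denominator: (j12) + 4 = 4 + j12
|N| = √(100² + 0²) ≈ 100, ∠N ≈ 0.00°
|D| = √(4² + 12²) ≈ 12.649, ∠D ≈ 71.57°
|T| = 100 / 12.649 ≈ 7.9058
Gain = 20 log₁₀(7.9058) ≈ 17.96 dB
∠T = 0.00° − 71.57° = -71.57°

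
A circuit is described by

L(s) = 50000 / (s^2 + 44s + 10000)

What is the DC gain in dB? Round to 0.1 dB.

L(0) = 50000 / 10000 = 5
20 log₁₀(5) ≈ 13.98 dB

14.0 dB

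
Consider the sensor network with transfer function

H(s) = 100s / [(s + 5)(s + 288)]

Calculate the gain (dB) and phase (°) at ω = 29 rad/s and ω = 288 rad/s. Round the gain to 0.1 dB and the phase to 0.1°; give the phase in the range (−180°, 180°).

At s = jω = j29:
zero at origin: s = j29 → |·| = 29, ∠ = 90.00°
pole (s+5): 5 + j29 → |·| = √(5²+29²) = √866 ≈ 29.428, ∠ = arctan(29/5) ≈ 80.22°
pole (s+288): 288 + j29 → |·| = √(288²+29²) = √83785 ≈ 289.46, ∠ = arctan(29/288) ≈ 5.75°
|H| = 100 · 29 / 8518.2 ≈ 0.34045
Gain = 20 log₁₀(0.34045) ≈ -9.36 dB
∠H = 90.00° − 85.97° = 4.03°

At s = jω = j288:
zero at origin: s = j288 → |·| = 288, ∠ = 90.00°
pole (s+5): 5 + j288 → |·| = √(5²+288²) = √82969 ≈ 288.04, ∠ = arctan(288/5) ≈ 89.01°
pole (s+288): 288 + j288 → |·| = √(288²+288²) = √165888 ≈ 407.29, ∠ = arctan(288/288) ≈ 45.00°
|H| = 100 · 288 / 1.1732e+05 ≈ 0.24548
Gain = 20 log₁₀(0.24548) ≈ -12.20 dB
∠H = 90.00° − 134.01° = -44.01°

ω = 29: -9.4 dB, 4.0°; ω = 288: -12.2 dB, -44.0°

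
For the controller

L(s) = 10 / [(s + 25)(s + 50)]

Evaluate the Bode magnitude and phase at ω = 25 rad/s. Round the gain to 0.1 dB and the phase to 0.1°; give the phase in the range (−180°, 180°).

-45.9 dB, -71.6°

At s = jω = j25:
pole (s+25): 25 + j25 → |·| = √(25²+25²) = √1250 ≈ 35.355, ∠ = arctan(25/25) ≈ 45.00°
pole (s+50): 50 + j25 → |·| = √(50²+25²) = √3125 ≈ 55.902, ∠ = arctan(25/50) ≈ 26.57°
|L| = 10 / 1976.4 ≈ 0.0050597
Gain = 20 log₁₀(0.0050597) ≈ -45.92 dB
∠L = 0.00° − 71.57° = -71.57°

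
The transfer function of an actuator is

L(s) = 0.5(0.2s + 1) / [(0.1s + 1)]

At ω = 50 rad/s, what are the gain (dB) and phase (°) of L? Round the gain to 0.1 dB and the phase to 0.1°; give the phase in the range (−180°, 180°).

-0.1 dB, 5.6°

At ω = 50 rad/s:
zero (1 + j50·0.2) = 1 + j10 → |·| ≈ 10.05, ∠ ≈ 84.29°
pole (1 + j50·0.1) = 1 + j5 → |·| ≈ 5.099, ∠ ≈ 78.69°
|L| = 0.5 · 10.05 / (5.099) ≈ 0.98549
Gain = 20 log₁₀(0.98549) ≈ -0.13 dB
∠L = (84.29°) − (78.69°) = 5.60°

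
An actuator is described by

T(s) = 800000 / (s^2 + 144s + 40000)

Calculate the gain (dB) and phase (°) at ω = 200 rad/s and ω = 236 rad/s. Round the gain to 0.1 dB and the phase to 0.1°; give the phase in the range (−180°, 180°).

At s = jω = j200:
quadratic: (j200)² + 144·j200 + 40000 = 0 + j28800 → |·| ≈ 28800, ∠ ≈ 90.00°
|T| = 800000 / 28800 ≈ 27.778
Gain = 20 log₁₀(27.778) ≈ 28.87 dB
∠T = 0.00° − 90.00° = -90.00°

At s = jω = j236:
quadratic: (j236)² + 144·j236 + 40000 = -15696 + j33984 → |·| ≈ 37434, ∠ ≈ 114.79°
|T| = 800000 / 37434 ≈ 21.371
Gain = 20 log₁₀(21.371) ≈ 26.60 dB
∠T = 0.00° − 114.79° = -114.79°

ω = 200: 28.9 dB, -90.0°; ω = 236: 26.6 dB, -114.8°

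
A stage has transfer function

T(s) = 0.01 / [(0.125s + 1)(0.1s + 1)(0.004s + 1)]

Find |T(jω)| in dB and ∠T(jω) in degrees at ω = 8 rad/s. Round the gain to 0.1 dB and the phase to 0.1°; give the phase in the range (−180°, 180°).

At ω = 8 rad/s:
pole (1 + j8·0.125) = 1 + j1 → |·| ≈ 1.4142, ∠ ≈ 45.00°
pole (1 + j8·0.1) = 1 + j0.8 → |·| ≈ 1.2806, ∠ ≈ 38.66°
pole (1 + j8·0.004) = 1 + j0.032 → |·| ≈ 1.0005, ∠ ≈ 1.83°
|T| = 0.01 · 1 / (1.4142 · 1.2806 · 1.0005) ≈ 0.005519
Gain = 20 log₁₀(0.005519) ≈ -45.16 dB
∠T = (0°) − (45.00° + 38.66° + 1.83°) = -85.49°

-45.2 dB, -85.5°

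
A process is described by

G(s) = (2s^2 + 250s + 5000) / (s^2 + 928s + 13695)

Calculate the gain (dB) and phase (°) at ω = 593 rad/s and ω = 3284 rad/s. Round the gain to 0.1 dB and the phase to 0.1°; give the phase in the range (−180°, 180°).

ω = 593: 0.9 dB, 46.5°; ω = 3284: 5.7 dB, 13.6°

Substitute s = j593:
Numerator: 2(j593)^2 + 250(j593) + 5000 = -698298 + j148250
Denominator: (j593)^2 + 928(j593) + 13695 = -337954 + j550304
|N| = √(698298² + 148250²) ≈ 7.1386e+05, ∠N ≈ 168.01°
|D| = √(337954² + 550304²) ≈ 6.4579e+05, ∠D ≈ 121.56°
|G| = 7.1386e+05 / 6.4579e+05 ≈ 1.1054
Gain = 20 log₁₀(1.1054) ≈ 0.87 dB
∠G = 168.01° − 121.56° = 46.45°

Substitute s = j3284:
Numerator: 2(j3284)^2 + 250(j3284) + 5000 = -21564312 + j821000
Denominator: (j3284)^2 + 928(j3284) + 13695 = -10770961 + j3047552
|N| = √(21564312² + 821000²) ≈ 2.158e+07, ∠N ≈ 177.82°
|D| = √(10770961² + 3047552²) ≈ 1.1194e+07, ∠D ≈ 164.20°
|G| = 2.158e+07 / 1.1194e+07 ≈ 1.9278
Gain = 20 log₁₀(1.9278) ≈ 5.70 dB
∠G = 177.82° − 164.20° = 13.62°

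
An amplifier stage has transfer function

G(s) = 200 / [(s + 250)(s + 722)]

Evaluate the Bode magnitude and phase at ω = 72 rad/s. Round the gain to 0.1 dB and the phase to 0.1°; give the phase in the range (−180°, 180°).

At s = jω = j72:
pole (s+250): 250 + j72 → |·| = √(250²+72²) = √67684 ≈ 260.16, ∠ = arctan(72/250) ≈ 16.07°
pole (s+722): 722 + j72 → |·| = √(722²+72²) = √526468 ≈ 725.58, ∠ = arctan(72/722) ≈ 5.69°
|G| = 200 / 1.8877e+05 ≈ 0.0010595
Gain = 20 log₁₀(0.0010595) ≈ -59.50 dB
∠G = 0.00° − 21.76° = -21.76°

-59.5 dB, -21.8°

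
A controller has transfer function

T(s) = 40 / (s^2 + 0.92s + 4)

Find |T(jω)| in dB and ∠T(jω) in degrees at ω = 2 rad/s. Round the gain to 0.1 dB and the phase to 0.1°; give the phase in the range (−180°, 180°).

At s = jω = j2:
quadratic: (j2)² + 0.92·j2 + 4 = 0 + j1.84 → |·| ≈ 1.84, ∠ ≈ 90.00°
|T| = 40 / 1.84 ≈ 21.739
Gain = 20 log₁₀(21.739) ≈ 26.74 dB
∠T = 0.00° − 90.00° = -90.00°

26.7 dB, -90.0°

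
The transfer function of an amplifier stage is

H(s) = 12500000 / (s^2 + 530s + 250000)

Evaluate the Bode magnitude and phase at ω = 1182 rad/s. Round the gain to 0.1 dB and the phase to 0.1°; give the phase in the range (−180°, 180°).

19.6 dB, -151.4°

At s = jω = j1182:
quadratic: (j1182)² + 530·j1182 + 250000 = -1147124 + j626460 → |·| ≈ 1.307e+06, ∠ ≈ 151.36°
|H| = 12500000 / 1.307e+06 ≈ 9.5639
Gain = 20 log₁₀(9.5639) ≈ 19.61 dB
∠H = 0.00° − 151.36° = -151.36°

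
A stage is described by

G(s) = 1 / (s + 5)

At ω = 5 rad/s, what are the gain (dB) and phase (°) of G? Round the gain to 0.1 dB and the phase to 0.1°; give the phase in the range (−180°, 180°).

Substitute s = j5:
Numerator: 1 = 1 + j0
Denominator: (j5) + 5 = 5 + j5
|N| = √(1² + 0²) ≈ 1, ∠N ≈ 0.00°
|D| = √(5² + 5²) ≈ 7.0711, ∠D ≈ 45.00°
|G| = 1 / 7.0711 ≈ 0.14142
Gain = 20 log₁₀(0.14142) ≈ -16.99 dB
∠G = 0.00° − 45.00° = -45.00°

-17.0 dB, -45.0°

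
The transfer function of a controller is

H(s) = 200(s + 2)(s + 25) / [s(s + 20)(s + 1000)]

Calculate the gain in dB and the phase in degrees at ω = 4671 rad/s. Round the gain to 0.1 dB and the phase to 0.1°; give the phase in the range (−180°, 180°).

-27.6 dB, -78.0°

At s = jω = j4671:
zero (s+2): 2 + j4671 → |·| = √(2²+4671²) = √21818245 ≈ 4671, ∠ = arctan(4671/2) ≈ 89.98°
zero (s+25): 25 + j4671 → |·| = √(25²+4671²) = √21818866 ≈ 4671.1, ∠ = arctan(4671/25) ≈ 89.69°
pole (s+20): 20 + j4671 → |·| = √(20²+4671²) = √21818641 ≈ 4671, ∠ = arctan(4671/20) ≈ 89.75°
pole (s+1000): 1000 + j4671 → |·| = √(1000²+4671²) = √22818241 ≈ 4776.8, ∠ = arctan(4671/1000) ≈ 77.92°
pole at origin: |s| = 4671, ∠ = 90.00° (in denominator)
|H| = 200 · 2.1819e+07 / 1.0422e+11 ≈ 0.041871
Gain = 20 log₁₀(0.041871) ≈ -27.56 dB
∠H = 179.67° − 257.67° = -78.00°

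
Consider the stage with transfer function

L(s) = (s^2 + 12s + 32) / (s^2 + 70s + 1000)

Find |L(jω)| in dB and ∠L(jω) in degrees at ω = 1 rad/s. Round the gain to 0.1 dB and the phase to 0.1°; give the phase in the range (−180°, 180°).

-29.6 dB, 17.2°

Substitute s = j1:
Numerator: (j1)^2 + 12(j1) + 32 = 31 + j12
Denominator: (j1)^2 + 70(j1) + 1000 = 999 + j70
|N| = √(31² + 12²) ≈ 33.242, ∠N ≈ 21.16°
|D| = √(999² + 70²) ≈ 1001.4, ∠D ≈ 4.01°
|L| = 33.242 / 1001.4 ≈ 0.033196
Gain = 20 log₁₀(0.033196) ≈ -29.58 dB
∠L = 21.16° − 4.01° = 17.15°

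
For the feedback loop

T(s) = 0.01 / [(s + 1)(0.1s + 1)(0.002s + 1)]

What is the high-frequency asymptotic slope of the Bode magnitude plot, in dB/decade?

Each pole contributes −20 dB/decade at high frequency; each zero contributes +20 dB/decade.
Net: 0 zero(s) − 3 pole(s) → -60 dB/decade.

-60 dB/decade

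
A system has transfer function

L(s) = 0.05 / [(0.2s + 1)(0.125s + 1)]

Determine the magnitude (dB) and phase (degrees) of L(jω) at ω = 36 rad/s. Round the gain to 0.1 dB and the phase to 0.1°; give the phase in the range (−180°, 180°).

-56.5 dB, -159.6°

At ω = 36 rad/s:
pole (1 + j36·0.2) = 1 + j7.2 → |·| ≈ 7.2691, ∠ ≈ 82.09°
pole (1 + j36·0.125) = 1 + j4.5 → |·| ≈ 4.6098, ∠ ≈ 77.47°
|L| = 0.05 · 1 / (7.2691 · 4.6098) ≈ 0.0014921
Gain = 20 log₁₀(0.0014921) ≈ -56.52 dB
∠L = (0°) − (82.09° + 77.47°) = -159.56°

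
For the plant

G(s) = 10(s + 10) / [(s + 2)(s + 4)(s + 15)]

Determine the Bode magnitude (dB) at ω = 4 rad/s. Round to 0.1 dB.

-11.2 dB

At s = jω = j4:
zero (s+10): 10 + j4 → |·| = √(10²+4²) = √116 ≈ 10.77, ∠ = arctan(4/10) ≈ 21.80°
pole (s+2): 2 + j4 → |·| = √(2²+4²) = √20 ≈ 4.4721, ∠ = arctan(4/2) ≈ 63.43°
pole (s+4): 4 + j4 → |·| = √(4²+4²) = √32 ≈ 5.6569, ∠ = arctan(4/4) ≈ 45.00°
pole (s+15): 15 + j4 → |·| = √(15²+4²) = √241 ≈ 15.524, ∠ = arctan(4/15) ≈ 14.93°
|G| = 10 · 10.77 / 392.73 ≈ 0.27423
Gain = 20 log₁₀(0.27423) ≈ -11.24 dB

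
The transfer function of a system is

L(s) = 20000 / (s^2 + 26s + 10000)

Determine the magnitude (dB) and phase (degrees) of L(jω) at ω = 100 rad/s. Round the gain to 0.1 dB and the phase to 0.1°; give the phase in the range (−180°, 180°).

At s = jω = j100:
quadratic: (j100)² + 26·j100 + 10000 = 0 + j2600 → |·| ≈ 2600, ∠ ≈ 90.00°
|L| = 20000 / 2600 ≈ 7.6923
Gain = 20 log₁₀(7.6923) ≈ 17.72 dB
∠L = 0.00° − 90.00° = -90.00°

17.7 dB, -90.0°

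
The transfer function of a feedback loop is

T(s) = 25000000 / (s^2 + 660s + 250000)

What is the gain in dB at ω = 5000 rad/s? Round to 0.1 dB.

0.0 dB

At s = jω = j5000:
quadratic: (j5000)² + 660·j5000 + 250000 = -24750000 + j3300000 → |·| ≈ 2.4969e+07, ∠ ≈ 172.41°
|T| = 25000000 / 2.4969e+07 ≈ 1.0012
Gain = 20 log₁₀(1.0012) ≈ 0.01 dB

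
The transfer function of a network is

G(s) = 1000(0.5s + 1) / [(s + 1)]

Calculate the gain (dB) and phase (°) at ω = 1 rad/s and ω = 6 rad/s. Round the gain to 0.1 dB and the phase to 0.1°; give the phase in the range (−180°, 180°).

ω = 1: 58.0 dB, -18.4°; ω = 6: 54.3 dB, -9.0°

At ω = 1 rad/s:
zero (1 + j1·0.5) = 1 + j0.5 → |·| ≈ 1.118, ∠ ≈ 26.57°
pole (1 + j1·1) = 1 + j1 → |·| ≈ 1.4142, ∠ ≈ 45.00°
|G| = 1000 · 1.118 / (1.4142) ≈ 790.55
Gain = 20 log₁₀(790.55) ≈ 57.96 dB
∠G = (26.57°) − (45.00°) = -18.43°

At ω = 6 rad/s:
zero (1 + j6·0.5) = 1 + j3 → |·| ≈ 3.1623, ∠ ≈ 71.57°
pole (1 + j6·1) = 1 + j6 → |·| ≈ 6.0828, ∠ ≈ 80.54°
|G| = 1000 · 3.1623 / (6.0828) ≈ 519.88
Gain = 20 log₁₀(519.88) ≈ 54.32 dB
∠G = (71.57°) − (80.54°) = -8.97°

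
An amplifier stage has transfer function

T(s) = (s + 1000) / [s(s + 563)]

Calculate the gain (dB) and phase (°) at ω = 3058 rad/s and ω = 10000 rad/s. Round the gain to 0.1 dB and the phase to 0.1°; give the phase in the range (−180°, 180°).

At s = jω = j3058:
zero (s+1000): 1000 + j3058 → |·| = √(1000²+3058²) = √10351364 ≈ 3217.4, ∠ = arctan(3058/1000) ≈ 71.89°
pole (s+563): 563 + j3058 → |·| = √(563²+3058²) = √9668333 ≈ 3109.4, ∠ = arctan(3058/563) ≈ 79.57°
pole at origin: |s| = 3058, ∠ = 90.00° (in denominator)
|T| = 1 · 3217.4 / 9.5085e+06 ≈ 0.00033837
Gain = 20 log₁₀(0.00033837) ≈ -69.41 dB
∠T = 71.89° − 169.57° = -97.68°

At s = jω = j10000:
zero (s+1000): 1000 + j10000 → |·| = √(1000²+10000²) = √101000000 ≈ 10050, ∠ = arctan(10000/1000) ≈ 84.29°
pole (s+563): 563 + j10000 → |·| = √(563²+10000²) = √100316969 ≈ 10016, ∠ = arctan(10000/563) ≈ 86.78°
pole at origin: |s| = 10000, ∠ = 90.00° (in denominator)
|T| = 1 · 10050 / 1.0016e+08 ≈ 0.00010034
Gain = 20 log₁₀(0.00010034) ≈ -79.97 dB
∠T = 84.29° − 176.78° = -92.49°

ω = 3058: -69.4 dB, -97.7°; ω = 10000: -80.0 dB, -92.5°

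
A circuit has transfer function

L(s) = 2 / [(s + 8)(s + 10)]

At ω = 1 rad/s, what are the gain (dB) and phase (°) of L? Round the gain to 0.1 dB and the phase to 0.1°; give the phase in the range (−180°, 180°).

At s = jω = j1:
pole (s+8): 8 + j1 → |·| = √(8²+1²) = √65 ≈ 8.0623, ∠ = arctan(1/8) ≈ 7.13°
pole (s+10): 10 + j1 → |·| = √(10²+1²) = √101 ≈ 10.05, ∠ = arctan(1/10) ≈ 5.71°
|L| = 2 / 81.026 ≈ 0.024683
Gain = 20 log₁₀(0.024683) ≈ -32.15 dB
∠L = 0.00° − 12.84° = -12.84°

-32.2 dB, -12.8°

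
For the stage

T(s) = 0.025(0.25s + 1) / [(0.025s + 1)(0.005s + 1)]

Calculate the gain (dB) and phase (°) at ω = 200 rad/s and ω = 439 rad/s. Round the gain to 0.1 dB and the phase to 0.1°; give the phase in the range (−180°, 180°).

At ω = 200 rad/s:
zero (1 + j200·0.25) = 1 + j50 → |·| ≈ 50.01, ∠ ≈ 88.85°
pole (1 + j200·0.025) = 1 + j5 → |·| ≈ 5.099, ∠ ≈ 78.69°
pole (1 + j200·0.005) = 1 + j1 → |·| ≈ 1.4142, ∠ ≈ 45.00°
|T| = 0.025 · 50.01 / (5.099 · 1.4142) ≈ 0.17338
Gain = 20 log₁₀(0.17338) ≈ -15.22 dB
∠T = (88.85°) − (78.69° + 45.00°) = -34.84°

At ω = 439 rad/s:
zero (1 + j439·0.25) = 1 + j109.75 → |·| ≈ 109.75, ∠ ≈ 89.48°
pole (1 + j439·0.025) = 1 + j10.975 → |·| ≈ 11.02, ∠ ≈ 84.79°
pole (1 + j439·0.005) = 1 + j2.195 → |·| ≈ 2.4121, ∠ ≈ 65.51°
|T| = 0.025 · 109.75 / (11.02 · 2.4121) ≈ 0.10322
Gain = 20 log₁₀(0.10322) ≈ -19.72 dB
∠T = (89.48°) − (84.79° + 65.51°) = -60.82°

ω = 200: -15.2 dB, -34.8°; ω = 439: -19.7 dB, -60.8°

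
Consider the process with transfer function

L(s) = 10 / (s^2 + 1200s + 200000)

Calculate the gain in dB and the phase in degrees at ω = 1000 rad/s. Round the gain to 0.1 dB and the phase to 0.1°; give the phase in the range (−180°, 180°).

-103.2 dB, -123.7°

Substitute s = j1000:
Numerator: 10 = 10 + j0
Denominator: (j1000)^2 + 1200(j1000) + 200000 = -800000 + j1200000
|N| = √(10² + 0²) ≈ 10, ∠N ≈ 0.00°
|D| = √(800000² + 1200000²) ≈ 1.4422e+06, ∠D ≈ 123.69°
|L| = 10 / 1.4422e+06 ≈ 6.9339e-06
Gain = 20 log₁₀(6.9339e-06) ≈ -103.18 dB
∠L = 0.00° − 123.69° = -123.69°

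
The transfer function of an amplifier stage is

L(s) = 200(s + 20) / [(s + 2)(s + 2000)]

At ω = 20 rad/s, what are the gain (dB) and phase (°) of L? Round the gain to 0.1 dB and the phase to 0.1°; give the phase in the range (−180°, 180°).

-17.0 dB, -39.9°

At s = jω = j20:
zero (s+20): 20 + j20 → |·| = √(20²+20²) = √800 ≈ 28.284, ∠ = arctan(20/20) ≈ 45.00°
pole (s+2): 2 + j20 → |·| = √(2²+20²) = √404 ≈ 20.1, ∠ = arctan(20/2) ≈ 84.29°
pole (s+2000): 2000 + j20 → |·| = √(2000²+20²) = √4000400 ≈ 2000.1, ∠ = arctan(20/2000) ≈ 0.57°
|L| = 200 · 28.284 / 40202 ≈ 0.14071
Gain = 20 log₁₀(0.14071) ≈ -17.03 dB
∠L = 45.00° − 84.86° = -39.86°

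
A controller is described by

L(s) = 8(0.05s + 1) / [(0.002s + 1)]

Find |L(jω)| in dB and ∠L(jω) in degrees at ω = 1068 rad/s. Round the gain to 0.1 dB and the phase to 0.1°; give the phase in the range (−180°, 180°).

45.2 dB, 24.0°

At ω = 1068 rad/s:
zero (1 + j1068·0.05) = 1 + j53.4 → |·| ≈ 53.409, ∠ ≈ 88.93°
pole (1 + j1068·0.002) = 1 + j2.136 → |·| ≈ 2.3585, ∠ ≈ 64.91°
|L| = 8 · 53.409 / (2.3585) ≈ 181.16
Gain = 20 log₁₀(181.16) ≈ 45.16 dB
∠L = (88.93°) − (64.91°) = 24.02°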